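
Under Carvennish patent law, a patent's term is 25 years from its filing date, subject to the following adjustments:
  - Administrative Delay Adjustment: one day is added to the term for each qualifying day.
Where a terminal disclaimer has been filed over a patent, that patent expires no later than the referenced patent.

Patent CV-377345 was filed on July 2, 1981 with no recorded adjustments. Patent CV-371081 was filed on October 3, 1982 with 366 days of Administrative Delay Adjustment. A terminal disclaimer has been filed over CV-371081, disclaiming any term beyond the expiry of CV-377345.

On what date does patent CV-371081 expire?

Natural term of CV-371081:
  Base: filing + 25 years → 3 October 2007.
  Administrative Delay Adjustment: +366 days → 3 October 2008.
Expiry of referenced patent CV-377345:
  Base: filing + 25 years → 2 July 2006.
Terminal disclaimer: CV-371081 expires on the earlier of 3 October 2008 and 2 July 2006.

July 2, 2006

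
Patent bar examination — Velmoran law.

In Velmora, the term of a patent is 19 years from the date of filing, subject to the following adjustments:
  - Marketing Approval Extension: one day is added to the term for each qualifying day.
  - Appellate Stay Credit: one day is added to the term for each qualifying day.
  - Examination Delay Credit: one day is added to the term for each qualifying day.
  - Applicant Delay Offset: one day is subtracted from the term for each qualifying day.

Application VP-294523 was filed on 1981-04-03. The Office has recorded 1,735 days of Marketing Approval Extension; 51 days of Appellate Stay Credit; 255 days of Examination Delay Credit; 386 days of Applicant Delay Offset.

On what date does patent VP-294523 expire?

2004-10-14

Base term: filing date + 19 years → 3 April 2000.
Marketing Approval Extension: +1735 days → 2 January 2005.
Appellate Stay Credit: +51 days → 22 February 2005.
Examination Delay Credit: +255 days → 4 November 2005.
Applicant Delay Offset: −386 days → 14 October 2004.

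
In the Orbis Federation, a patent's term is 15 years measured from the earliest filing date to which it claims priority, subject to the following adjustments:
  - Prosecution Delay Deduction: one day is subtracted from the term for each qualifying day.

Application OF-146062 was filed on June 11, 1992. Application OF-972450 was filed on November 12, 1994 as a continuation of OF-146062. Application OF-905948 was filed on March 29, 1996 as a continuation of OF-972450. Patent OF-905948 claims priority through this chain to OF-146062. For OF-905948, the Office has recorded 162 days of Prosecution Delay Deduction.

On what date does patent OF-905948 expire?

2006-12-31

Earliest priority filing: 11 June 1992.
Base term: 11 June 1992 + 15 years → 11 June 2007.
Prosecution Delay Deduction: −162 days → 31 December 2006.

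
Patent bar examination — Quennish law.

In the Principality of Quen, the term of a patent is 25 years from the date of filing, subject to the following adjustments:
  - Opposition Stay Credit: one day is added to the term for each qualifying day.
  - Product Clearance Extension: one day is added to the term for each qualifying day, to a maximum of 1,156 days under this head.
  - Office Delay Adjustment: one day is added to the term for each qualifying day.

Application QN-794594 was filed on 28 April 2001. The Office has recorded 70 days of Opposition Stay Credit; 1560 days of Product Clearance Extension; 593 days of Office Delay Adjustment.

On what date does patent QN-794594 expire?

April 21, 2031

Base term: filing date + 25 years → 28 April 2026.
Opposition Stay Credit: +70 days → 7 July 2026.
Product Clearance Extension: 1560 days claimed exceeds the 1156-day cap, so +1156 days → 5 September 2029.
Office Delay Adjustment: +593 days → 21 April 2031.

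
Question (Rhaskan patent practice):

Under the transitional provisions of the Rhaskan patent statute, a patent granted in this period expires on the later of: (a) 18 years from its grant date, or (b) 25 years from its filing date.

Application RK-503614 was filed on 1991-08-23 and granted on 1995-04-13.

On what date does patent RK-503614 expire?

(a) grant + 18 years → 13 April 2013.
(b) filing + 25 years → 23 August 2016.
Later of the two: 23 August 2016.

2016-08-23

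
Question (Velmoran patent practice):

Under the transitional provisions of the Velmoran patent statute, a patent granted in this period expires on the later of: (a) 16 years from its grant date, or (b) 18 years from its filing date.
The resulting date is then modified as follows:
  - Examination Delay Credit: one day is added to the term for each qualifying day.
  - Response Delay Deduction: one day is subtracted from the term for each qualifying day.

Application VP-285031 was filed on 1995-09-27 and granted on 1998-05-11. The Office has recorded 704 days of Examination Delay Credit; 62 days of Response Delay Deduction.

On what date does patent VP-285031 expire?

(a) grant + 16 years → 11 May 2014.
(b) filing + 18 years → 27 September 2013.
Later of the two: 11 May 2014.
Examination Delay Credit: +704 days → 14 April 2016.
Response Delay Deduction: −62 days → 12 February 2016.

2016-02-12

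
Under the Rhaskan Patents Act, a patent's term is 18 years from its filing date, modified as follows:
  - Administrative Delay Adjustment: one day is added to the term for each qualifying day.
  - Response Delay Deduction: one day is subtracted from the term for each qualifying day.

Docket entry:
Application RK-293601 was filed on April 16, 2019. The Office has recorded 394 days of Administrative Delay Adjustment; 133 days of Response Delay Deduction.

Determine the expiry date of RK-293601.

Base term: filing date + 18 years → 16 April 2037.
Administrative Delay Adjustment: +394 days → 15 May 2038.
Response Delay Deduction: −133 days → 2 January 2038.

January 2, 2038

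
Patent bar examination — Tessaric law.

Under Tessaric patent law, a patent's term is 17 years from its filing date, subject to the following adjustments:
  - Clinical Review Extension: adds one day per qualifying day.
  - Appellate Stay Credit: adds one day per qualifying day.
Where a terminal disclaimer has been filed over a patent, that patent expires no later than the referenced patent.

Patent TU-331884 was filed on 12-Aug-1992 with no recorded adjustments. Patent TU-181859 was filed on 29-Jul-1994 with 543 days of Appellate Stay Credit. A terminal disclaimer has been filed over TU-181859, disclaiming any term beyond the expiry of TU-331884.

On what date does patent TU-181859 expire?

August 12, 2009

Natural term of TU-181859:
  Base: filing + 17 years → 29 July 2011.
  Appellate Stay Credit: +543 days → 22 January 2013.
Expiry of referenced patent TU-331884:
  Base: filing + 17 years → 12 August 2009.
Terminal disclaimer: TU-181859 expires on the earlier of 22 January 2013 and 12 August 2009.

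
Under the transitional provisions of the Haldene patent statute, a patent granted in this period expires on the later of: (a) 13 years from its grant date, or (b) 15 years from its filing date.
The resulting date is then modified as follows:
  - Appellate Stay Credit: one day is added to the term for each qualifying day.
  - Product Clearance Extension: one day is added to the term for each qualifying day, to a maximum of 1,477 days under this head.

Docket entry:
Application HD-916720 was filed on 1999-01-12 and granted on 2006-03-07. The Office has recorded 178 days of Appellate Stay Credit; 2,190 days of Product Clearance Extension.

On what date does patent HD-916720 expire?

2023-09-17

(a) grant + 13 years → 7 March 2019.
(b) filing + 15 years → 12 January 2014.
Later of the two: 7 March 2019.
Appellate Stay Credit: +178 days → 1 September 2019.
Product Clearance Extension: 2190 days claimed exceeds the 1477-day cap, so +1477 days → 17 September 2023.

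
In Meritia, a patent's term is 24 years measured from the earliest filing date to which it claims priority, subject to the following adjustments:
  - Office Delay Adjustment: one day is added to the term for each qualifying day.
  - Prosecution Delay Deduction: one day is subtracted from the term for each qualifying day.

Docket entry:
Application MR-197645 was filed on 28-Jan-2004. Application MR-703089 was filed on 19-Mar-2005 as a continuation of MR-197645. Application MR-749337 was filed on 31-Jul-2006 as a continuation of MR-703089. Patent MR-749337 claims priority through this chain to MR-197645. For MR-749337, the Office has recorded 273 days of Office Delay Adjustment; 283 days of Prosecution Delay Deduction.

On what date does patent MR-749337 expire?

January 18, 2028

Earliest priority filing: 28 January 2004.
Base term: 28 January 2004 + 24 years → 28 January 2028.
Office Delay Adjustment: +273 days → 27 October 2028.
Prosecution Delay Deduction: −283 days → 18 January 2028.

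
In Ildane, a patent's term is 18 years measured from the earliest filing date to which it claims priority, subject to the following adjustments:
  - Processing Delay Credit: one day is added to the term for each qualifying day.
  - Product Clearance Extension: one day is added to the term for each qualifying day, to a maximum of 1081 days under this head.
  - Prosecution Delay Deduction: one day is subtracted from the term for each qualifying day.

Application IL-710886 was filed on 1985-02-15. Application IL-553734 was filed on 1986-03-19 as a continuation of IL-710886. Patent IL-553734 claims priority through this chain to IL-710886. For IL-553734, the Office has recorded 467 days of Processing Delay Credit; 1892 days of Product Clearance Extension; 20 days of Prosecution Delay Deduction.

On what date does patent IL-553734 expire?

2007-04-23

Earliest priority filing: 15 February 1985.
Base term: 15 February 1985 + 18 years → 15 February 2003.
Processing Delay Credit: +467 days → 27 May 2004.
Product Clearance Extension: 1892 days claimed exceeds the 1081-day cap, so +1081 days → 13 May 2007.
Prosecution Delay Deduction: −20 days → 23 April 2007.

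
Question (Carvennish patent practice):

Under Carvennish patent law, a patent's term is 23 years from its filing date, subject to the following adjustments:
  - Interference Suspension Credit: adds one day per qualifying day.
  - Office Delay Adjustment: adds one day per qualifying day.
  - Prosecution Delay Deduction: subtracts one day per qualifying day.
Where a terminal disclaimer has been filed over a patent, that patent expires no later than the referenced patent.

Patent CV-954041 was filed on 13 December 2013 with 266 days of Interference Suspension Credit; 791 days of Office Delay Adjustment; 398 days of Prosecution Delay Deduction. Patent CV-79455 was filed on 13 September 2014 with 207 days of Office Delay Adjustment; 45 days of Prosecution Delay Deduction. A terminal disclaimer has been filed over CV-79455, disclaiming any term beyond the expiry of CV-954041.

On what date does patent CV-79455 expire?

Natural term of CV-79455:
  Base: filing + 23 years → 13 September 2037.
  Office Delay Adjustment: +207 days → 8 April 2038.
  Prosecution Delay Deduction: −45 days → 22 February 2038.
Expiry of referenced patent CV-954041:
  Base: filing + 23 years → 13 December 2036.
  Interference Suspension Credit: +266 days → 5 September 2037.
  Office Delay Adjustment: +791 days → 5 November 2039.
  Prosecution Delay Deduction: −398 days → 3 October 2038.
Terminal disclaimer: CV-79455 expires on the earlier of 22 February 2038 and 3 October 2038.

February 22, 2038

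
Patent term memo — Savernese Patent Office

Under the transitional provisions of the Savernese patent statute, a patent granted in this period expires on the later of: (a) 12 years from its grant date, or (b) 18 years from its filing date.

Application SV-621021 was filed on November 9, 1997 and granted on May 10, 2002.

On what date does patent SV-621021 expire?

2015-11-09

(a) grant + 12 years → 10 May 2014.
(b) filing + 18 years → 9 November 2015.
Later of the two: 9 November 2015.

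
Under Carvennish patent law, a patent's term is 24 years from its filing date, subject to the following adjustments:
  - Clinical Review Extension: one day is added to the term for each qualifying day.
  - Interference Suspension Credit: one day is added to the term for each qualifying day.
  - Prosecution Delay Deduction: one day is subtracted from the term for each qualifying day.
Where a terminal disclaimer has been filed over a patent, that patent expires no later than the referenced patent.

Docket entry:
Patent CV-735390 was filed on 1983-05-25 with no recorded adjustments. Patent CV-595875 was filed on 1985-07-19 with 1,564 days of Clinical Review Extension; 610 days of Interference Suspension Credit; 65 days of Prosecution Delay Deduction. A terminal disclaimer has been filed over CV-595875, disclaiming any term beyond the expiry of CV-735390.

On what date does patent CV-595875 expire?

Natural term of CV-595875:
  Base: filing + 24 years → 19 July 2009.
  Clinical Review Extension: +1564 days → 30 October 2013.
  Interference Suspension Credit: +610 days → 2 July 2015.
  Prosecution Delay Deduction: −65 days → 28 April 2015.
Expiry of referenced patent CV-735390:
  Base: filing + 24 years → 25 May 2007.
Terminal disclaimer: CV-595875 expires on the earlier of 28 April 2015 and 25 May 2007.

2007-05-25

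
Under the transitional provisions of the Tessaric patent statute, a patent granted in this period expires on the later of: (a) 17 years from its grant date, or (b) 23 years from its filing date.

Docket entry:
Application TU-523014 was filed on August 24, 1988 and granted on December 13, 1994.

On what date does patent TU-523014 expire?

2011-12-13

(a) grant + 17 years → 13 December 2011.
(b) filing + 23 years → 24 August 2011.
Later of the two: 13 December 2011.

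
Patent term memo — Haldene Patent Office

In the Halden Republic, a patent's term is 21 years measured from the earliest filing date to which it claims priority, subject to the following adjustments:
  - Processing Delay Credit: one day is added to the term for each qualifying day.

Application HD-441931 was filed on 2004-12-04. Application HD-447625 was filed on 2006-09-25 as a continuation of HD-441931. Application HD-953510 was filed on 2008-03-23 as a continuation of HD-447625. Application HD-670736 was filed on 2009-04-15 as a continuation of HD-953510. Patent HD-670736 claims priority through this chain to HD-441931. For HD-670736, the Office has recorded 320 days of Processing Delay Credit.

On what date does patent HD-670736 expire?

Earliest priority filing: 4 December 2004.
Base term: 4 December 2004 + 21 years → 4 December 2025.
Processing Delay Credit: +320 days → 20 October 2026.

2026-10-20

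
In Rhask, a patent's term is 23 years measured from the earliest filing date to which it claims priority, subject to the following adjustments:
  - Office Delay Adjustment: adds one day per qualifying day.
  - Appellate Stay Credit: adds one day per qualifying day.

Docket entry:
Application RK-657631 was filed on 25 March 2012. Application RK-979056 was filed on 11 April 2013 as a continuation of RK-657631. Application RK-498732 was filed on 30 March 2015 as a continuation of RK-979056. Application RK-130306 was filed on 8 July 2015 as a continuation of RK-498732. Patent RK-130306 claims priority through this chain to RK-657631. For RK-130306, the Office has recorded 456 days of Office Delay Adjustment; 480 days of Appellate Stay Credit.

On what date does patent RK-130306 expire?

Earliest priority filing: 25 March 2012.
Base term: 25 March 2012 + 23 years → 25 March 2035.
Office Delay Adjustment: +456 days → 23 June 2036.
Appellate Stay Credit: +480 days → 16 October 2037.

October 16, 2037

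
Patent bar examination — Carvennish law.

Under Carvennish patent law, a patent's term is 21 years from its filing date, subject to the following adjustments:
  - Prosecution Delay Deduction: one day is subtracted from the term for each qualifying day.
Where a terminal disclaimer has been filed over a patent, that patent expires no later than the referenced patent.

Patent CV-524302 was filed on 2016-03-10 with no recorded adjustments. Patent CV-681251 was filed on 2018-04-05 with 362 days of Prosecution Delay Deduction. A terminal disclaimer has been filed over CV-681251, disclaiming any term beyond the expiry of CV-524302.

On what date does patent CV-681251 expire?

March 10, 2037

Natural term of CV-681251:
  Base: filing + 21 years → 5 April 2039.
  Prosecution Delay Deduction: −362 days → 8 April 2038.
Expiry of referenced patent CV-524302:
  Base: filing + 21 years → 10 March 2037.
Terminal disclaimer: CV-681251 expires on the earlier of 8 April 2038 and 10 March 2037.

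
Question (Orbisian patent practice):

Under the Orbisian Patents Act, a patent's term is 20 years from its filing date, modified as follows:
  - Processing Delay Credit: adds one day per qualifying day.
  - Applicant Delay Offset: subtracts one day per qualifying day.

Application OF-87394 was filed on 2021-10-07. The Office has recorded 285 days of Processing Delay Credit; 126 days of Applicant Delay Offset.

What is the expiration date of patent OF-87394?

March 15, 2042

Base term: filing date + 20 years → 7 October 2041.
Processing Delay Credit: +285 days → 19 July 2042.
Applicant Delay Offset: −126 days → 15 March 2042.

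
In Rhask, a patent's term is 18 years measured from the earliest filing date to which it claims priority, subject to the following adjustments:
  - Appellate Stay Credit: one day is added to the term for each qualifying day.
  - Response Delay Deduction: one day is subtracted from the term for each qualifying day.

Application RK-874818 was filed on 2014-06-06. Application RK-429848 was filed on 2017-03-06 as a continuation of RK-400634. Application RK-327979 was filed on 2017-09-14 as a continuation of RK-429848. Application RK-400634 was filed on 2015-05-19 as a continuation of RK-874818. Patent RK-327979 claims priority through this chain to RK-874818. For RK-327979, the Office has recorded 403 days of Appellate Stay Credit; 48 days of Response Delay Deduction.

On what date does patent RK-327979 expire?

2033-05-27

Earliest priority filing: 6 June 2014.
Base term: 6 June 2014 + 18 years → 6 June 2032.
Appellate Stay Credit: +403 days → 14 July 2033.
Response Delay Deduction: −48 days → 27 May 2033.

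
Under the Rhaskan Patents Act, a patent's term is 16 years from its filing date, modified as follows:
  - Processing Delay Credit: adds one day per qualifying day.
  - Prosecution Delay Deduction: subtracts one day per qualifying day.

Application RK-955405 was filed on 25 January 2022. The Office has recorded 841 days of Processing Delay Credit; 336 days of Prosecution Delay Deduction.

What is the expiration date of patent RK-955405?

Base term: filing date + 16 years → 25 January 2038.
Processing Delay Credit: +841 days → 15 May 2040.
Prosecution Delay Deduction: −336 days → 14 June 2039.

June 14, 2039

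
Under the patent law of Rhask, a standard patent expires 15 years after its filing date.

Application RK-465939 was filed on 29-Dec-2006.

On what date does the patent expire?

December 29, 2021

Filing date + 15 years → 29 December 2021.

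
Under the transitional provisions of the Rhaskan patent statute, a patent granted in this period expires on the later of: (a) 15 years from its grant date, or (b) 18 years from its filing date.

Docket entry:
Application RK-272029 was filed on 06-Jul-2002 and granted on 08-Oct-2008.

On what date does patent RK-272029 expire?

October 8, 2023

(a) grant + 15 years → 8 October 2023.
(b) filing + 18 years → 6 July 2020.
Later of the two: 8 October 2023.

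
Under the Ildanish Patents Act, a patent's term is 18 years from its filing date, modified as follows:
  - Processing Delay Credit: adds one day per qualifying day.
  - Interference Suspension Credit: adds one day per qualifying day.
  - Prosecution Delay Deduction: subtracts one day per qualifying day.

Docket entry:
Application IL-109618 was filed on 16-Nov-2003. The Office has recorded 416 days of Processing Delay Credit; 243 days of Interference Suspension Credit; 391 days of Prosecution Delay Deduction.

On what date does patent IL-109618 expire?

Base term: filing date + 18 years → 16 November 2021.
Processing Delay Credit: +416 days → 6 January 2023.
Interference Suspension Credit: +243 days → 6 September 2023.
Prosecution Delay Deduction: −391 days → 11 August 2022.

2022-08-11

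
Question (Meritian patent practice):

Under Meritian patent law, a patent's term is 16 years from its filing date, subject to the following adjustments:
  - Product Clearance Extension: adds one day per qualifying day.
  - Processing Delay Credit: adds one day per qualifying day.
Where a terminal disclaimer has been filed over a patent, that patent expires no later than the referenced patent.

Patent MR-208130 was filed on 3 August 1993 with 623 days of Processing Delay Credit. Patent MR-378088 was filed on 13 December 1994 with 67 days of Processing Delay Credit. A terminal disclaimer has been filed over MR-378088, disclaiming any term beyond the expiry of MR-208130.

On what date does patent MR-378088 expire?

2011-02-18

Natural term of MR-378088:
  Base: filing + 16 years → 13 December 2010.
  Processing Delay Credit: +67 days → 18 February 2011.
Expiry of referenced patent MR-208130:
  Base: filing + 16 years → 3 August 2009.
  Processing Delay Credit: +623 days → 18 April 2011.
Terminal disclaimer: MR-378088 expires on the earlier of 18 February 2011 and 18 April 2011.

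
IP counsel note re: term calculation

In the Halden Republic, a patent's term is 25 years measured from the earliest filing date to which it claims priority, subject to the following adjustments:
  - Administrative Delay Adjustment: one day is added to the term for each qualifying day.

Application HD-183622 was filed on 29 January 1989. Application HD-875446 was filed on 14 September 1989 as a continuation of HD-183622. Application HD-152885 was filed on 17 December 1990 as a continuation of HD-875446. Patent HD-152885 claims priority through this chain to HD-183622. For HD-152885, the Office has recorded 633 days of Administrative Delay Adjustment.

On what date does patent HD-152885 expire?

Earliest priority filing: 29 January 1989.
Base term: 29 January 1989 + 25 years → 29 January 2014.
Administrative Delay Adjustment: +633 days → 24 October 2015.

2015-10-24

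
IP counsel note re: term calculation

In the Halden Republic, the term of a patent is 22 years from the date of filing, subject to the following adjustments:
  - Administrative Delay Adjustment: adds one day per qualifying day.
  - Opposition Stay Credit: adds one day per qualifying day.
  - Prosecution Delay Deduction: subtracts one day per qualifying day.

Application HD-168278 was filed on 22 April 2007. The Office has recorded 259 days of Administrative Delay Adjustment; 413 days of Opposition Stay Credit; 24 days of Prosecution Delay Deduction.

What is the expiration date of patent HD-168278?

Base term: filing date + 22 years → 22 April 2029.
Administrative Delay Adjustment: +259 days → 6 January 2030.
Opposition Stay Credit: +413 days → 23 February 2031.
Prosecution Delay Deduction: −24 days → 30 January 2031.

January 30, 2031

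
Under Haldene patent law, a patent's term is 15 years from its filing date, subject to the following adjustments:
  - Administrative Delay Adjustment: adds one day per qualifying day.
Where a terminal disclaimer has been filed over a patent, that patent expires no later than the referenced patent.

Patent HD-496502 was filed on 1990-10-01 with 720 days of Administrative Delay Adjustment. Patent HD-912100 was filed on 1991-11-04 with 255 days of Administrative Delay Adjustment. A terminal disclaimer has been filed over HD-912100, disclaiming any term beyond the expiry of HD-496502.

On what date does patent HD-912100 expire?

July 17, 2007

Natural term of HD-912100:
  Base: filing + 15 years → 4 November 2006.
  Administrative Delay Adjustment: +255 days → 17 July 2007.
Expiry of referenced patent HD-496502:
  Base: filing + 15 years → 1 October 2005.
  Administrative Delay Adjustment: +720 days → 21 September 2007.
Terminal disclaimer: HD-912100 expires on the earlier of 17 July 2007 and 21 September 2007.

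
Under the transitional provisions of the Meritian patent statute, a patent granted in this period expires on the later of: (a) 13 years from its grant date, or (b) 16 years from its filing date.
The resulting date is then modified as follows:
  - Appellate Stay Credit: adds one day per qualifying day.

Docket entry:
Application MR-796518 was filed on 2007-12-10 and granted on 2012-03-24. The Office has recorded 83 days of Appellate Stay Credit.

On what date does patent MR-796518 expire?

2025-06-15

(a) grant + 13 years → 24 March 2025.
(b) filing + 16 years → 10 December 2023.
Later of the two: 24 March 2025.
Appellate Stay Credit: +83 days → 15 June 2025.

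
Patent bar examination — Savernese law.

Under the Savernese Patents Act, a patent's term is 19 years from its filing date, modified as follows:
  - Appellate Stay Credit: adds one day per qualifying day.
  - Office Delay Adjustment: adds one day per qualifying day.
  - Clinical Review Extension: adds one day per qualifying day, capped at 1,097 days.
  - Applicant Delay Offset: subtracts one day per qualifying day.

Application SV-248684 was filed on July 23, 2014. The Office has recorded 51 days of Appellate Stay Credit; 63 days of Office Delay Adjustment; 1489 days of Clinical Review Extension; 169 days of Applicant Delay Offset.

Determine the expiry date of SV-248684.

Base term: filing date + 19 years → 23 July 2033.
Appellate Stay Credit: +51 days → 12 September 2033.
Office Delay Adjustment: +63 days → 14 November 2033.
Clinical Review Extension: 1489 days claimed exceeds the 1097-day cap, so +1097 days → 15 November 2036.
Applicant Delay Offset: −169 days → 30 May 2036.

2036-05-30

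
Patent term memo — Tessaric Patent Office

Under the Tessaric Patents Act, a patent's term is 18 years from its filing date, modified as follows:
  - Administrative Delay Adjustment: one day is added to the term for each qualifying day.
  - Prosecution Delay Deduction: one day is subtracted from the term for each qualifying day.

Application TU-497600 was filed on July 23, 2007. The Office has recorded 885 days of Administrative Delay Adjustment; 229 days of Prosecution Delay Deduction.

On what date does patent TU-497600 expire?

Base term: filing date + 18 years → 23 July 2025.
Administrative Delay Adjustment: +885 days → 25 December 2027.
Prosecution Delay Deduction: −229 days → 10 May 2027.

May 10, 2027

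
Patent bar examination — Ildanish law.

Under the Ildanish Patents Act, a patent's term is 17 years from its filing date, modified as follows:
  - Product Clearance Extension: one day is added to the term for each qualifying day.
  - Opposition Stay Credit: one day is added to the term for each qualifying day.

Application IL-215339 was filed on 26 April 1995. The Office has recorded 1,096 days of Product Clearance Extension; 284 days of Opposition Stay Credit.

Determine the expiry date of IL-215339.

2016-02-05

Base term: filing date + 17 years → 26 April 2012.
Product Clearance Extension: +1096 days → 27 April 2015.
Opposition Stay Credit: +284 days → 5 February 2016.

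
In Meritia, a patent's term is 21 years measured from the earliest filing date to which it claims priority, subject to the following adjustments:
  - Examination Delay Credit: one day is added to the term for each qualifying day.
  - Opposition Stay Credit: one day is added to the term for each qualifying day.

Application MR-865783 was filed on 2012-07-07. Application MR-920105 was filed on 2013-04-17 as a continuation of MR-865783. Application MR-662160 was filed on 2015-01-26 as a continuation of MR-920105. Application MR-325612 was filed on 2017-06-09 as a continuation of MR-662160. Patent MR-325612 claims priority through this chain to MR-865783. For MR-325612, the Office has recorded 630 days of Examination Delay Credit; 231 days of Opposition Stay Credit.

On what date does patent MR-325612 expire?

Earliest priority filing: 7 July 2012.
Base term: 7 July 2012 + 21 years → 7 July 2033.
Examination Delay Credit: +630 days → 29 March 2035.
Opposition Stay Credit: +231 days → 15 November 2035.

November 15, 2035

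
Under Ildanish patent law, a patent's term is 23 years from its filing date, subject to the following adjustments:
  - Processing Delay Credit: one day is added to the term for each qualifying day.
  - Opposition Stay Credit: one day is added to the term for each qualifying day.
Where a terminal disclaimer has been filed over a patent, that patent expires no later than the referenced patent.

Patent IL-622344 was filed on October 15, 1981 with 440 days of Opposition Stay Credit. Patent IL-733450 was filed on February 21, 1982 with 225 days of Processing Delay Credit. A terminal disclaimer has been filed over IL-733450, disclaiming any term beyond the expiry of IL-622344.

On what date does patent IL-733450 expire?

2005-10-04

Natural term of IL-733450:
  Base: filing + 23 years → 21 February 2005.
  Processing Delay Credit: +225 days → 4 October 2005.
Expiry of referenced patent IL-622344:
  Base: filing + 23 years → 15 October 2004.
  Opposition Stay Credit: +440 days → 29 December 2005.
Terminal disclaimer: IL-733450 expires on the earlier of 4 October 2005 and 29 December 2005.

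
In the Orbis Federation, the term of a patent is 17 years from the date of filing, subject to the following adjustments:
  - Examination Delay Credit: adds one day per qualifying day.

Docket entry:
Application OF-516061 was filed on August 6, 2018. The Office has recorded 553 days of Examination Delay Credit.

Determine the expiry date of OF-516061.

Base term: filing date + 17 years → 6 August 2035.
Examination Delay Credit: +553 days → 9 February 2037.

2037-02-09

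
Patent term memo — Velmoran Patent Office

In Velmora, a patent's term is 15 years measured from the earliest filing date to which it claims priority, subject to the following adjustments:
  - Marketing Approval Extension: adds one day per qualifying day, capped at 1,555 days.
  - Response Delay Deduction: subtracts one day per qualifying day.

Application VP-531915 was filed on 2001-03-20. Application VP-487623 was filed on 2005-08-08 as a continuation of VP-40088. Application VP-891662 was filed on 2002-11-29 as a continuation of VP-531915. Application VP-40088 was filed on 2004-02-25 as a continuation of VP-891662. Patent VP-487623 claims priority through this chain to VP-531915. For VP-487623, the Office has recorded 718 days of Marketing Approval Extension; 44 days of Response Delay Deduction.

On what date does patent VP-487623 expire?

2018-01-23

Earliest priority filing: 20 March 2001.
Base term: 20 March 2001 + 15 years → 20 March 2016.
Marketing Approval Extension: 718 days (within the 1555-day cap) → +718 days → 8 March 2018.
Response Delay Deduction: −44 days → 23 January 2018.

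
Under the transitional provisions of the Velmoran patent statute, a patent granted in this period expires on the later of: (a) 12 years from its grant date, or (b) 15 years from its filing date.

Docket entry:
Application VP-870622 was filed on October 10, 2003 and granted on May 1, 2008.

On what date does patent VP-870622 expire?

2020-05-01

(a) grant + 12 years → 1 May 2020.
(b) filing + 15 years → 10 October 2018.
Later of the two: 1 May 2020.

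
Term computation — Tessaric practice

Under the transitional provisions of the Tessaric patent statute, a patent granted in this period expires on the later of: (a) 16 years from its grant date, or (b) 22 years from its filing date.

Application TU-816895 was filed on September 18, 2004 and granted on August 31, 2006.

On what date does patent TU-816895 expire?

September 18, 2026

(a) grant + 16 years → 31 August 2022.
(b) filing + 22 years → 18 September 2026.
Later of the two: 18 September 2026.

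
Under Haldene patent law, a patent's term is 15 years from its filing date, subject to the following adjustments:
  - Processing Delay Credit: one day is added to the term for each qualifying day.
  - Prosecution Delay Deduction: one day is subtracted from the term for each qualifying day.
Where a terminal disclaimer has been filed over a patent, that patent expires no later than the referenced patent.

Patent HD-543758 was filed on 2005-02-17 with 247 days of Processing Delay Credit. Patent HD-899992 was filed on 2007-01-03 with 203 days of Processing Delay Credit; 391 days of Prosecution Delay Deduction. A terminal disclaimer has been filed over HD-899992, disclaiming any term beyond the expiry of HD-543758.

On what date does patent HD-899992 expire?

Natural term of HD-899992:
  Base: filing + 15 years → 3 January 2022.
  Processing Delay Credit: +203 days → 25 July 2022.
  Prosecution Delay Deduction: −391 days → 29 June 2021.
Expiry of referenced patent HD-543758:
  Base: filing + 15 years → 17 February 2020.
  Processing Delay Credit: +247 days → 21 October 2020.
Terminal disclaimer: HD-899992 expires on the earlier of 29 June 2021 and 21 October 2020.

2020-10-21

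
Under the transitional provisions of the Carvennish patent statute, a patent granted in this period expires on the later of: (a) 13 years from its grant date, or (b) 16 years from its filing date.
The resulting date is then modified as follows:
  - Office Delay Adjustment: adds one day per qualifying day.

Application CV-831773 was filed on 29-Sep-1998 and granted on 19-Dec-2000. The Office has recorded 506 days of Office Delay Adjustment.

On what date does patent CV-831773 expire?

February 17, 2016

(a) grant + 13 years → 19 December 2013.
(b) filing + 16 years → 29 September 2014.
Later of the two: 29 September 2014.
Office Delay Adjustment: +506 days → 17 February 2016.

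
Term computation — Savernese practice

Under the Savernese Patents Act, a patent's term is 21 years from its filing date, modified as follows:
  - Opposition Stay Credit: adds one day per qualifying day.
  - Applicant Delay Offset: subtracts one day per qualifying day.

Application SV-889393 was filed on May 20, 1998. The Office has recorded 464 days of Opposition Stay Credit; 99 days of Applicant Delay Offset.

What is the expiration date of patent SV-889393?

May 19, 2020

Base term: filing date + 21 years → 20 May 2019.
Opposition Stay Credit: +464 days → 26 August 2020.
Applicant Delay Offset: −99 days → 19 May 2020.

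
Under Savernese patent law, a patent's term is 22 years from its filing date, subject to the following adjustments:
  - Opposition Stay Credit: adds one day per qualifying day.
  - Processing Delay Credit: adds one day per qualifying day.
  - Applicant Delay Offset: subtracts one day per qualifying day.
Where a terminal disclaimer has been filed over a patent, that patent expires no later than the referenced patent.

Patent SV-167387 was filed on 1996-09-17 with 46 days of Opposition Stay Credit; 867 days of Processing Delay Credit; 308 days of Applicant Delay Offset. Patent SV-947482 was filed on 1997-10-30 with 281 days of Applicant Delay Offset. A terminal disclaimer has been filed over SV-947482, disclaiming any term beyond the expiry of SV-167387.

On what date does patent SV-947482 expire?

2019-01-22

Natural term of SV-947482:
  Base: filing + 22 years → 30 October 2019.
  Applicant Delay Offset: −281 days → 22 January 2019.
Expiry of referenced patent SV-167387:
  Base: filing + 22 years → 17 September 2018.
  Opposition Stay Credit: +46 days → 2 November 2018.
  Processing Delay Credit: +867 days → 18 March 2021.
  Applicant Delay Offset: −308 days → 14 May 2020.
Terminal disclaimer: SV-947482 expires on the earlier of 22 January 2019 and 14 May 2020.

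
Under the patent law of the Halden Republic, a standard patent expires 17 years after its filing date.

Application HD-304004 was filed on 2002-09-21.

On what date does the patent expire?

Filing date + 17 years → 21 September 2019.

September 21, 2019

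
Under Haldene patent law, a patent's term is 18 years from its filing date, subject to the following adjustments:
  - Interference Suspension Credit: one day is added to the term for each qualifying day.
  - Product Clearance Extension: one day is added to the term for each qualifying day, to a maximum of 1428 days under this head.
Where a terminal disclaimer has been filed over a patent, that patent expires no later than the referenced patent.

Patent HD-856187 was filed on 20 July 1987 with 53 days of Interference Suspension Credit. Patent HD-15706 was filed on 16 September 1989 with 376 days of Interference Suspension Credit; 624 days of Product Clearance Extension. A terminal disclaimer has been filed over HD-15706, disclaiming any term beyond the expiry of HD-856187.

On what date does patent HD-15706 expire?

Natural term of HD-15706:
  Base: filing + 18 years → 16 September 2007.
  Interference Suspension Credit: +376 days → 26 September 2008.
  Product Clearance Extension: 624 days (within the 1428-day cap) → +624 days → 12 June 2010.
Expiry of referenced patent HD-856187:
  Base: filing + 18 years → 20 July 2005.
  Interference Suspension Credit: +53 days → 11 September 2005.
Terminal disclaimer: HD-15706 expires on the earlier of 12 June 2010 and 11 September 2005.

September 11, 2005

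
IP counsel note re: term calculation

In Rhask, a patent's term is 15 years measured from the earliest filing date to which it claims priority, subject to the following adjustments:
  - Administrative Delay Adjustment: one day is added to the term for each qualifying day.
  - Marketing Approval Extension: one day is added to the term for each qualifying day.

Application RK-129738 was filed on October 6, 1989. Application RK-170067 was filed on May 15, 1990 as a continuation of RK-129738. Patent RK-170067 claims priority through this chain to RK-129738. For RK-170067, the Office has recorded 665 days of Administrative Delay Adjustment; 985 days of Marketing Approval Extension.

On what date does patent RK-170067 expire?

Earliest priority filing: 6 October 1989.
Base term: 6 October 1989 + 15 years → 6 October 2004.
Administrative Delay Adjustment: +665 days → 2 August 2006.
Marketing Approval Extension: +985 days → 13 April 2009.

April 13, 2009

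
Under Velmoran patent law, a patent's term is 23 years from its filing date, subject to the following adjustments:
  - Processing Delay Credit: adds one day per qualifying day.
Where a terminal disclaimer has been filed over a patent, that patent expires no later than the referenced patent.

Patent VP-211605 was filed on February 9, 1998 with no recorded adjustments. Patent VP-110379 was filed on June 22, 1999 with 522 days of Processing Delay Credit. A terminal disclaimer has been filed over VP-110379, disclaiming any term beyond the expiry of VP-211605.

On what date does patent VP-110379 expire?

Natural term of VP-110379:
  Base: filing + 23 years → 22 June 2022.
  Processing Delay Credit: +522 days → 26 November 2023.
Expiry of referenced patent VP-211605:
  Base: filing + 23 years → 9 February 2021.
Terminal disclaimer: VP-110379 expires on the earlier of 26 November 2023 and 9 February 2021.

2021-02-09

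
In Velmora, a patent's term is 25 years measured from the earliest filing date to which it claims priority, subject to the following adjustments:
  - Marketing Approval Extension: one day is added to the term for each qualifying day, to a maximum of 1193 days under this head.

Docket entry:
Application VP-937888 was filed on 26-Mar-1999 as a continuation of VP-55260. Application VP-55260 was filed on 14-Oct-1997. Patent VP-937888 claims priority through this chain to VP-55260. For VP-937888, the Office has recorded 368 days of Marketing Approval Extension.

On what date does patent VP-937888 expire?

October 17, 2023

Earliest priority filing: 14 October 1997.
Base term: 14 October 1997 + 25 years → 14 October 2022.
Marketing Approval Extension: 368 days (within the 1193-day cap) → +368 days → 17 October 2023.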